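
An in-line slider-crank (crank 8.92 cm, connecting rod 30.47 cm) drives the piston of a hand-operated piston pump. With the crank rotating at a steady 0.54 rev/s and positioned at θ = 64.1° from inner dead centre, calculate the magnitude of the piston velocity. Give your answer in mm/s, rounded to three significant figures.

308

ω = 2π·0.54 = 3.393 rad/s
For an in-line slider-crank, x = r cosθ + √(L² − r² sin²θ), so v = −rω sinθ·[1 + r cosθ/√(L² − r² sin²θ)].
With r = 0.0892 m, L = 0.3047 m, θ = 64.1°: √(L² − r² sin²θ) = 0.29394 m.
v = −0.0892·3.393·0.89956·[1 + 0.0892·0.43680/0.29394] = -0.30834 m/s.
|v| = 0.30834 m/s = 308.34 mm/s.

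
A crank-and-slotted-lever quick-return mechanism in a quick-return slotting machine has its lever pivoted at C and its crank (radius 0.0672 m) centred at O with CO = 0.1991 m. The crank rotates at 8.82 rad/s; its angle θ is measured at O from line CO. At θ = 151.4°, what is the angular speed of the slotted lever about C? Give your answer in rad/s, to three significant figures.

ω = 8.82 rad/s
Crank pin A relative to C: A = (d + r cosθ, r sinθ); lever angle φ = atan2(r sinθ, d + r cosθ).
Differentiating tanφ: φ̇ = rω(d cosθ + r)/(d² + r² + 2dr cosθ).
d² + r² + 2dr cosθ = |CA|² = 0.0206627 m²;  d cosθ + r = -0.10761 m.
|ω_lever| = |0.0672·8.82·-0.10761| / 0.0206627 = 3.0867 rad/s.

3.09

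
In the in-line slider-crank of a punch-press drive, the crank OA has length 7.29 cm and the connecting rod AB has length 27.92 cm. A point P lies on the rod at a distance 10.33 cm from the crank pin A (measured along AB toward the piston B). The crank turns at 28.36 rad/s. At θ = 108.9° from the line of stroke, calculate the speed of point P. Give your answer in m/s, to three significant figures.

1.94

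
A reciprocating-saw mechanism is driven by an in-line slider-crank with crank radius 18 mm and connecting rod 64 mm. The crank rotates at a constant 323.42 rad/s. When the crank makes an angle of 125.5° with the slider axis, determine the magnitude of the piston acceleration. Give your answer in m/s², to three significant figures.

1260

ω = 323.4 rad/s
x(θ) = r cosθ + √(L² − r² sin²θ); with ω constant, a = ω²·d²x/dθ².
d²x/dθ² = −r cosθ − r²(cos2θ)/√u − r⁴ sin²2θ/(4u^{3/2}),  u = L² − r² sin²θ = 0.00388126 m².
Substituting r = 0.018 m, L = 0.064 m, θ = 125.5°: d²x/dθ² = +0.012049 m.
a = ω²·d²x/dθ² = (323.4)²·(+0.012049) = +1260.3 m/s²;  |a| = 1260.3 m/s².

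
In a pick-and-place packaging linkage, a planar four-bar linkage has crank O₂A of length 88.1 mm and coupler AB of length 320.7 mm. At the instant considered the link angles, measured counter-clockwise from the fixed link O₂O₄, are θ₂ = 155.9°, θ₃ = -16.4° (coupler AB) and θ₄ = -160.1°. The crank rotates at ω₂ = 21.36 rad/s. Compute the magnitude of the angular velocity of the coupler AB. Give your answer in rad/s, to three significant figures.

6.89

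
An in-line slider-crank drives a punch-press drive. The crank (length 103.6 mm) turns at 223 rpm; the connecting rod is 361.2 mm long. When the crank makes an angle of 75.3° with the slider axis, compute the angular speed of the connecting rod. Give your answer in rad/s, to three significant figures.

ω = 23.35 rad/s (converted from 223 rpm).
The rod makes angle φ with the slider axis where L sinφ = r sinθ; differentiating, L cosφ·φ̇ = r ω cosθ.
L cosφ = √(L² − r² sin²θ) = 0.34702 m.
|ω_rod| = r ω |cosθ| / √(L² − r² sin²θ) = 0.1036·23.35·0.25376/0.34702 = 1.7691 rad/s.

1.77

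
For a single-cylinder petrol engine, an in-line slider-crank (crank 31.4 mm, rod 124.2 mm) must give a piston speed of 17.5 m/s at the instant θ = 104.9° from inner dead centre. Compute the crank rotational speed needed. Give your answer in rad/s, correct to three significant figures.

618

For an in-line slider-crank, |v_piston| = rω|sinθ|·[1 + r cosθ/√(L² − r² sin²θ)].
With r = 0.0314 m, L = 0.1242 m, θ = 104.9°: the bracketed kinematic factor |dx/dθ| = 0.02831 m.
ω = v/|dx/dθ| = 17.5/0.02831 = 618.16 rad/s.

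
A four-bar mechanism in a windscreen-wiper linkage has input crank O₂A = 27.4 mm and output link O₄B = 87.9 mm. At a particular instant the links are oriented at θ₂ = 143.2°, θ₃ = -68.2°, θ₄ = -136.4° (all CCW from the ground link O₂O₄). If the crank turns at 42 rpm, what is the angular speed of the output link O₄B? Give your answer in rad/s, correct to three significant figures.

0.769

ω₂ = 4.398 rad/s (from 42 rpm).
Differentiating the loop-closure r₂e^{iθ₂}+r₃e^{iθ₃}=r₁+r₄e^{iθ₄} gives r₂ω₂e^{iθ₂}+r₃ω₃e^{iθ₃}=r₄ω₄e^{iθ₄}.
Eliminating the other unknown: ω₄ = r₂ω₂ sin(θ₂−θ₃) / [r₄ sin(θ₄−θ₃)].
Numerator sine = -0.52101; denominator sine = -0.92849.
Result = 0.0274·4.398·(-0.52101) / (0.0879·(-0.92849)) = +0.76933 rad/s; magnitude 0.76933 rad/s.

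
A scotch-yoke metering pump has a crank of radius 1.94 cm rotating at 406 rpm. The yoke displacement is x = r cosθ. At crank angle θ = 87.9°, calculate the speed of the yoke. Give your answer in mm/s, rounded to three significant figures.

ω = 42.52 rad/s (from 406 rpm).
x = r cosθ ⇒ ẋ = −rω sinθ.
|v| = rω|sinθ| = 0.0194·42.52·|sin 87.9°| = 0.82426 m/s = 824.26 mm/s.

824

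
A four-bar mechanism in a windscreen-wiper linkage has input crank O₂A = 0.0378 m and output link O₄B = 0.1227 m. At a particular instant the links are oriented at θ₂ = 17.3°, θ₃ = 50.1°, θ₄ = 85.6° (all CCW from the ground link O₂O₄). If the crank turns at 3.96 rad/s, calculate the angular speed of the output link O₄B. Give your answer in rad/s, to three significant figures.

1.14

ω₂ = 3.96 rad/s
Differentiating the loop-closure r₂e^{iθ₂}+r₃e^{iθ₃}=r₁+r₄e^{iθ₄} gives r₂ω₂e^{iθ₂}+r₃ω₃e^{iθ₃}=r₄ω₄e^{iθ₄}.
Eliminating the other unknown: ω₄ = r₂ω₂ sin(θ₂−θ₃) / [r₄ sin(θ₄−θ₃)].
Numerator sine = -0.54171; denominator sine = +0.58070.
Result = 0.0378·3.96·(-0.54171) / (0.1227·(+0.58070)) = -1.138 rad/s; magnitude 1.138 rad/s.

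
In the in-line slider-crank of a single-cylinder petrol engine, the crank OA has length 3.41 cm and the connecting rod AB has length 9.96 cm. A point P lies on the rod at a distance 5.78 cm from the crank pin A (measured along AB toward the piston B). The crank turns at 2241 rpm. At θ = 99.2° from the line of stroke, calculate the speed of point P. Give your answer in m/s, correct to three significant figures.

7.65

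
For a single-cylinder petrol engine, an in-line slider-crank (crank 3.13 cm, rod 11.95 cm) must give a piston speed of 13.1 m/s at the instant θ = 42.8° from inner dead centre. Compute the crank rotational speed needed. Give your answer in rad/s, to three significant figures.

For an in-line slider-crank, |v_piston| = rω|sinθ|·[1 + r cosθ/√(L² − r² sin²θ)].
With r = 0.0313 m, L = 0.1195 m, θ = 42.8°: the bracketed kinematic factor |dx/dθ| = 0.02542 m.
ω = v/|dx/dθ| = 13.1/0.02542 = 515.35 rad/s.

515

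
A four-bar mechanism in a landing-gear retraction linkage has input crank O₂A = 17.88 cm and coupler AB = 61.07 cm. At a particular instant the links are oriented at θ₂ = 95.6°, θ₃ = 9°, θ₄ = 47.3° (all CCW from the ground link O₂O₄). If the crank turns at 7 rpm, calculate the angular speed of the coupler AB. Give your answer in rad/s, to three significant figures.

0.259

ω₂ = 0.733 rad/s (from 7 rpm).
Differentiating the loop-closure r₂e^{iθ₂}+r₃e^{iθ₃}=r₁+r₄e^{iθ₄} gives r₂ω₂e^{iθ₂}+r₃ω₃e^{iθ₃}=r₄ω₄e^{iθ₄}.
Eliminating the other unknown: ω₃ = r₂ω₂ sin(θ₄−θ₂) / [r₃ sin(θ₃−θ₄)].
Numerator sine = -0.74664; denominator sine = -0.61978.
Result = 0.1788·0.733·(-0.74664) / (0.6107·(-0.61978)) = +0.25855 rad/s; magnitude 0.25855 rad/s.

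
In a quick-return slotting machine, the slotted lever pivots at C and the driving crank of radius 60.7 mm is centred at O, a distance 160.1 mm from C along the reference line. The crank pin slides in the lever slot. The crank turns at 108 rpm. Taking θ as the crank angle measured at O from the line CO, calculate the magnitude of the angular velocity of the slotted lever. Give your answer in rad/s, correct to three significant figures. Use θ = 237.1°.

ω = 11.31 rad/s (from 108 rpm).
Crank pin A relative to C: A = (d + r cosθ, r sinθ); lever angle φ = atan2(r sinθ, d + r cosθ).
Differentiating tanφ: φ̇ = rω(d cosθ + r)/(d² + r² + 2dr cosθ).
d² + r² + 2dr cosθ = |CA|² = 0.0187593 m²;  d cosθ + r = -0.026262 m.
|ω_lever| = |0.0607·11.31·-0.026262| / 0.0187593 = 0.96107 rad/s.

0.961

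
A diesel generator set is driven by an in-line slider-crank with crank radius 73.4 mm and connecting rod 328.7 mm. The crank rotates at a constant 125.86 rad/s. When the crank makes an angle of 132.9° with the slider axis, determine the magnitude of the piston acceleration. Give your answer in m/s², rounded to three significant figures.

807

ω = 125.9 rad/s
x(θ) = r cosθ + √(L² − r² sin²θ); with ω constant, a = ω²·d²x/dθ².
d²x/dθ² = −r cosθ − r²(cos2θ)/√u − r⁴ sin²2θ/(4u^{3/2}),  u = L² − r² sin²θ = 0.105153 m².
Substituting r = 0.0734 m, L = 0.3287 m, θ = 132.9°: d²x/dθ² = +0.05097 m.
a = ω²·d²x/dθ² = (125.9)²·(+0.05097) = +807.4 m/s²;  |a| = 807.4 m/s².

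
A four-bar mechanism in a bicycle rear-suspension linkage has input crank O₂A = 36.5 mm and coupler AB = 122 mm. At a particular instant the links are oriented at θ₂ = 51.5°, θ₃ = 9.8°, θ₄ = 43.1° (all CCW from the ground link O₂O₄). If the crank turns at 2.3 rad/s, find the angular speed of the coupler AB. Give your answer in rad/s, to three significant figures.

0.183

ω₂ = 2.3 rad/s
Differentiating the loop-closure r₂e^{iθ₂}+r₃e^{iθ₃}=r₁+r₄e^{iθ₄} gives r₂ω₂e^{iθ₂}+r₃ω₃e^{iθ₃}=r₄ω₄e^{iθ₄}.
Eliminating the other unknown: ω₃ = r₂ω₂ sin(θ₄−θ₂) / [r₃ sin(θ₃−θ₄)].
Numerator sine = -0.14608; denominator sine = -0.54902.
Result = 0.0365·2.3·(-0.14608) / (0.122·(-0.54902)) = +0.18309 rad/s; magnitude 0.18309 rad/s.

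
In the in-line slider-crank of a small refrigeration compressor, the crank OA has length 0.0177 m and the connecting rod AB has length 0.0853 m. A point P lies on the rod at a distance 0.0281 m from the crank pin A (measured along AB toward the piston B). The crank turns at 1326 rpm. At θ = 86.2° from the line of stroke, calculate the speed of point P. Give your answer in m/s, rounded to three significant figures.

2.47

ω = 138.9 rad/s.  Crank-pin speed |V_A| = rω = 2.4578 m/s, perpendicular to OA.
Rod angle: sinφ = −(r/L) sinθ ⇒ φ = -11.949°; ω_rod = −rω cosθ/√(L²−r²sin²θ) = -1.9519 rad/s.
V_P = V_A + ω_rod × AP, with AP = 0.0281 m along the rod.
Components: V_Px = −rω sinθ − a·ω_rod·sinφ = -2.4637 m/s;  V_Py = rω cosθ + a·ω_rod·cosφ = +0.10923 m/s.
|V_P| = √(V_Px² + V_Py²) = 2.4662 m/s.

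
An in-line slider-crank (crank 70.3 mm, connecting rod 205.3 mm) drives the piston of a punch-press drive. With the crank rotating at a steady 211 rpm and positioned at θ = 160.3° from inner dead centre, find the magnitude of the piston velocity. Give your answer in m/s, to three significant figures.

0.354

ω = 2π·211/60 = 22.1 rad/s
For an in-line slider-crank, x = r cosθ + √(L² − r² sin²θ), so v = −rω sinθ·[1 + r cosθ/√(L² − r² sin²θ)].
With r = 0.0703 m, L = 0.2053 m, θ = 160.3°: √(L² − r² sin²θ) = 0.20393 m.
v = −0.0703·22.1·0.33710·[1 + 0.0703·-0.94147/0.20393] = -0.35368 m/s.
|v| = 0.35368 m/s.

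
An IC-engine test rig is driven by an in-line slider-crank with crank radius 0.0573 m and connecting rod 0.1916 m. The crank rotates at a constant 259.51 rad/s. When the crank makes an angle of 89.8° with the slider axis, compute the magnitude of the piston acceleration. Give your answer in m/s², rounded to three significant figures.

1200

ω = 259.5 rad/s
x(θ) = r cosθ + √(L² − r² sin²θ); with ω constant, a = ω²·d²x/dθ².
d²x/dθ² = −r cosθ − r²(cos2θ)/√u − r⁴ sin²2θ/(4u^{3/2}),  u = L² − r² sin²θ = 0.0334273 m².
Substituting r = 0.0573 m, L = 0.1916 m, θ = 89.8°: d²x/dθ² = +0.017758 m.
a = ω²·d²x/dθ² = (259.5)²·(+0.017758) = +1195.9 m/s²;  |a| = 1195.9 m/s².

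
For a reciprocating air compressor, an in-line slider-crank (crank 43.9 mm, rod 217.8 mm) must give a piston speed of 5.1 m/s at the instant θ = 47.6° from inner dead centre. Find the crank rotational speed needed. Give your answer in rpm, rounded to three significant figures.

For an in-line slider-crank, |v_piston| = rω|sinθ|·[1 + r cosθ/√(L² − r² sin²θ)].
With r = 0.0439 m, L = 0.2178 m, θ = 47.6°: the bracketed kinematic factor |dx/dθ| = 0.036874 m.
ω = v/|dx/dθ| = 5.1/0.036874 = 138.31 rad/s.
N = 60ω/(2π) = 1320.8 rpm.

1320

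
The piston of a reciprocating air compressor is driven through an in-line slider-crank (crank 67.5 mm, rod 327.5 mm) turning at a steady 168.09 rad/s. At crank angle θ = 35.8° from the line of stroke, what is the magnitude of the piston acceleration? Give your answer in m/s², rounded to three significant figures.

1680

ω = 168.1 rad/s
x(θ) = r cosθ + √(L² − r² sin²θ); with ω constant, a = ω²·d²x/dθ².
d²x/dθ² = −r cosθ − r²(cos2θ)/√u − r⁴ sin²2θ/(4u^{3/2}),  u = L² − r² sin²θ = 0.105697 m².
Substituting r = 0.0675 m, L = 0.3275 m, θ = 35.8°: d²x/dθ² = -0.059306 m.
a = ω²·d²x/dθ² = (168.1)²·(-0.059306) = -1675.7 m/s²;  |a| = 1675.7 m/s².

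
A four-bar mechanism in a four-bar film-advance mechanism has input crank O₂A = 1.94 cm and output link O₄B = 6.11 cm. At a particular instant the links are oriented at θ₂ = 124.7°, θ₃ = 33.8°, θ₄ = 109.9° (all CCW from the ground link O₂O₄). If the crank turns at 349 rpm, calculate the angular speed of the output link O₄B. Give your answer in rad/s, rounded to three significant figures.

ω₂ = 36.55 rad/s (from 349 rpm).
Differentiating the loop-closure r₂e^{iθ₂}+r₃e^{iθ₃}=r₁+r₄e^{iθ₄} gives r₂ω₂e^{iθ₂}+r₃ω₃e^{iθ₃}=r₄ω₄e^{iθ₄}.
Eliminating the other unknown: ω₄ = r₂ω₂ sin(θ₂−θ₃) / [r₄ sin(θ₄−θ₃)].
Numerator sine = +0.99988; denominator sine = +0.97072.
Result = 0.0194·36.55·(+0.99988) / (0.0611·(+0.97072)) = +11.953 rad/s; magnitude 11.953 rad/s.

12.0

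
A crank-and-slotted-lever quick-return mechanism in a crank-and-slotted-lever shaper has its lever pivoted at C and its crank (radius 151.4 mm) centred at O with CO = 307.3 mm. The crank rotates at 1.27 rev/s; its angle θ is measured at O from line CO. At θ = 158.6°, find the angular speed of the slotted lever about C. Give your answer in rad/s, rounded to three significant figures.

ω = 7.98 rad/s (from 1.27 rev/s).
Crank pin A relative to C: A = (d + r cosθ, r sinθ); lever angle φ = atan2(r sinθ, d + r cosθ).
Differentiating tanφ: φ̇ = rω(d cosθ + r)/(d² + r² + 2dr cosθ).
d² + r² + 2dr cosθ = |CA|² = 0.0307201 m²;  d cosθ + r = -0.13471 m.
|ω_lever| = |0.1514·7.98·-0.13471| / 0.0307201 = 5.2978 rad/s.

5.30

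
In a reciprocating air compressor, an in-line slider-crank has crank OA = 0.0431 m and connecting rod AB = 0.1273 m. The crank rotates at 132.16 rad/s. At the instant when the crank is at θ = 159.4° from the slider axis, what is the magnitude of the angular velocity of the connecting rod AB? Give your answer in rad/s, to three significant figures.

ω = 132.2 rad/s
The rod makes angle φ with the slider axis where L sinφ = r sinθ; differentiating, L cosφ·φ̇ = r ω cosθ.
L cosφ = √(L² − r² sin²θ) = 0.12639 m.
|ω_rod| = r ω |cosθ| / √(L² − r² sin²θ) = 0.0431·132.2·0.93606/0.12639 = 42.185 rad/s.

42.2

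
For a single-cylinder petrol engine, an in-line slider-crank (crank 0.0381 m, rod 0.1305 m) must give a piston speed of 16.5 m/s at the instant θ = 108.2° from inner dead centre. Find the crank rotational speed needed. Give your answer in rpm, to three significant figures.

4810

For an in-line slider-crank, |v_piston| = rω|sinθ|·[1 + r cosθ/√(L² − r² sin²θ)].
With r = 0.0381 m, L = 0.1305 m, θ = 108.2°: the bracketed kinematic factor |dx/dθ| = 0.032759 m.
ω = v/|dx/dθ| = 16.5/0.032759 = 503.68 rad/s.
N = 60ω/(2π) = 4809.8 rpm.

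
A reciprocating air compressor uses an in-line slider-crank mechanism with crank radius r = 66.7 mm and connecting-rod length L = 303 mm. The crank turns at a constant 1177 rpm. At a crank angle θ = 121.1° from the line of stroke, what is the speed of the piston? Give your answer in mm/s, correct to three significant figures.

ω = 2π·1177/60 = 123.3 rad/s
For an in-line slider-crank, x = r cosθ + √(L² − r² sin²θ), so v = −rω sinθ·[1 + r cosθ/√(L² − r² sin²θ)].
With r = 0.0667 m, L = 0.303 m, θ = 121.1°: √(L² − r² sin²θ) = 0.29757 m.
v = −0.0667·123.3·0.85627·[1 + 0.0667·-0.51653/0.29757] = -6.2244 m/s.
|v| = 6.2244 m/s = 6224.4 mm/s.

6220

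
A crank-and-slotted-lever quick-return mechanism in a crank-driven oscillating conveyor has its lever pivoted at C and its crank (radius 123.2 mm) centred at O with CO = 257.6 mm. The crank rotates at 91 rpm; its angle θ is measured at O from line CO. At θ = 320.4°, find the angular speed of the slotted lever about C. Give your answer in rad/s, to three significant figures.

ω = 9.529 rad/s (from 91 rpm).
Crank pin A relative to C: A = (d + r cosθ, r sinθ); lever angle φ = atan2(r sinθ, d + r cosθ).
Differentiating tanφ: φ̇ = rω(d cosθ + r)/(d² + r² + 2dr cosθ).
d² + r² + 2dr cosθ = |CA|² = 0.130443 m²;  d cosθ + r = +0.32168 m.
|ω_lever| = |0.1232·9.529·+0.32168| / 0.130443 = 2.8953 rad/s.

2.90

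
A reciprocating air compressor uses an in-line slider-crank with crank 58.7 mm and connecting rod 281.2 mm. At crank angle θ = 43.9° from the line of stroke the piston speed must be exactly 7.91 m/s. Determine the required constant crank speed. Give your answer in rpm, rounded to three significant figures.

For an in-line slider-crank, |v_piston| = rω|sinθ|·[1 + r cosθ/√(L² − r² sin²θ)].
With r = 0.0587 m, L = 0.2812 m, θ = 43.9°: the bracketed kinematic factor |dx/dθ| = 0.04689 m.
ω = v/|dx/dθ| = 7.91/0.04689 = 168.69 rad/s.
N = 60ω/(2π) = 1610.9 rpm.

1610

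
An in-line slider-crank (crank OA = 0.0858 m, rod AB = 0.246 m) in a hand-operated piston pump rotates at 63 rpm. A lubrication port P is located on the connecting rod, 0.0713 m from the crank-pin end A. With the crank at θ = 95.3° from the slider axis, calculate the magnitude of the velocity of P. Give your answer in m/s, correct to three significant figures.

ω = 6.597 rad/s.  Crank-pin speed |V_A| = rω = 0.56605 m/s, perpendicular to OA.
Rod angle: sinφ = −(r/L) sinθ ⇒ φ = -20.322°; ω_rod = −rω cosθ/√(L²−r²sin²θ) = +0.22665 rad/s.
V_P = V_A + ω_rod × AP, with AP = 0.0713 m along the rod.
Components: V_Px = −rω sinθ − a·ω_rod·sinφ = -0.55802 m/s;  V_Py = rω cosθ + a·ω_rod·cosφ = -0.037132 m/s.
|V_P| = √(V_Px² + V_Py²) = 0.55925 m/s.

0.559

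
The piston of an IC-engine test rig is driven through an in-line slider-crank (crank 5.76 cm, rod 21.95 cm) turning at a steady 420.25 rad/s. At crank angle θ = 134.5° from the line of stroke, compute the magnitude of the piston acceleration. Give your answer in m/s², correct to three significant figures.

ω = 420.2 rad/s
x(θ) = r cosθ + √(L² − r² sin²θ); with ω constant, a = ω²·d²x/dθ².
d²x/dθ² = −r cosθ − r²(cos2θ)/√u − r⁴ sin²2θ/(4u^{3/2}),  u = L² − r² sin²θ = 0.0464924 m².
Substituting r = 0.0576 m, L = 0.2195 m, θ = 134.5°: d²x/dθ² = +0.040366 m.
a = ω²·d²x/dθ² = (420.2)²·(+0.040366) = +7129.1 m/s²;  |a| = 7129.1 m/s².

7130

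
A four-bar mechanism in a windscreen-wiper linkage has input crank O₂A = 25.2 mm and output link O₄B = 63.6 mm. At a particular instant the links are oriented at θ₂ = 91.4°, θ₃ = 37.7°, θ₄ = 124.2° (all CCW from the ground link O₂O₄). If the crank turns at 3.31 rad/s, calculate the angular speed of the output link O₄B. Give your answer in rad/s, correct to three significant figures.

1.06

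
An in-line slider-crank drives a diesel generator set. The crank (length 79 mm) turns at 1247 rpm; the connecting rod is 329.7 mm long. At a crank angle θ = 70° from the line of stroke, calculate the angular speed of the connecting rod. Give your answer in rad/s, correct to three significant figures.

ω = 130.6 rad/s (converted from 1247 rpm).
The rod makes angle φ with the slider axis where L sinφ = r sinθ; differentiating, L cosφ·φ̇ = r ω cosθ.
L cosφ = √(L² − r² sin²θ) = 0.32123 m.
|ω_rod| = r ω |cosθ| / √(L² − r² sin²θ) = 0.079·130.6·0.34202/0.32123 = 10.984 rad/s.

11.0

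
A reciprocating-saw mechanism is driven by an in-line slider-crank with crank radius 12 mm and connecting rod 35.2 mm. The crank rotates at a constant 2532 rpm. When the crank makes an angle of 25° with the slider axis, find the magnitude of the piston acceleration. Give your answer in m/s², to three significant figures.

956

ω = 2π·2532/60 = 265.2 rad/s
x(θ) = r cosθ + √(L² − r² sin²θ); with ω constant, a = ω²·d²x/dθ².
d²x/dθ² = −r cosθ − r²(cos2θ)/√u − r⁴ sin²2θ/(4u^{3/2}),  u = L² − r² sin²θ = 0.00121332 m².
Substituting r = 0.012 m, L = 0.0352 m, θ = 25°: d²x/dθ² = -0.013605 m.
a = ω²·d²x/dθ² = (265.2)²·(-0.013605) = -956.49 m/s²;  |a| = 956.49 m/s².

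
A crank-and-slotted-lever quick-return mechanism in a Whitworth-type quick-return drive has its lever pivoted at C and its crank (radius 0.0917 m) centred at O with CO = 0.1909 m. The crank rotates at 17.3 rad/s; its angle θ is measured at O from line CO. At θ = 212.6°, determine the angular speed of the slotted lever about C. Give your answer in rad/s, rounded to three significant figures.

ω = 17.3 rad/s
Crank pin A relative to C: A = (d + r cosθ, r sinθ); lever angle φ = atan2(r sinθ, d + r cosθ).
Differentiating tanφ: φ̇ = rω(d cosθ + r)/(d² + r² + 2dr cosθ).
d² + r² + 2dr cosθ = |CA|² = 0.0153565 m²;  d cosθ + r = -0.069124 m.
|ω_lever| = |0.0917·17.3·-0.069124| / 0.0153565 = 7.1409 rad/s.

7.14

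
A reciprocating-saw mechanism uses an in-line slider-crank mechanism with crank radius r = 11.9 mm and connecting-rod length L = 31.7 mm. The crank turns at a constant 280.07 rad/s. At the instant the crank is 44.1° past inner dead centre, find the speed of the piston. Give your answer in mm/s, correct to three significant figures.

ω = 280.1 rad/s
For an in-line slider-crank, x = r cosθ + √(L² − r² sin²θ), so v = −rω sinθ·[1 + r cosθ/√(L² − r² sin²θ)].
With r = 0.0119 m, L = 0.0317 m, θ = 44.1°: √(L² − r² sin²θ) = 0.030599 m.
v = −0.0119·280.1·0.69591·[1 + 0.0119·0.71813/0.030599] = -2.9671 m/s.
|v| = 2.9671 m/s = 2967.1 mm/s.

2970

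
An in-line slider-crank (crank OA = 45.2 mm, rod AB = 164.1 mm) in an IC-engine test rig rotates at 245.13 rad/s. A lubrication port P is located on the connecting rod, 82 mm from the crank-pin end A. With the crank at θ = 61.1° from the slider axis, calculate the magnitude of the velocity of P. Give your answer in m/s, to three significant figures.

ω = 245.1 rad/s.  Crank-pin speed |V_A| = rω = 11.08 m/s, perpendicular to OA.
Rod angle: sinφ = −(r/L) sinθ ⇒ φ = -13.954°; ω_rod = −rω cosθ/√(L²−r²sin²θ) = -33.623 rad/s.
V_P = V_A + ω_rod × AP, with AP = 0.082 m along the rod.
Components: V_Px = −rω sinθ − a·ω_rod·sinφ = -10.365 m/s;  V_Py = rω cosθ + a·ω_rod·cosφ = +2.679 m/s.
|V_P| = √(V_Px² + V_Py²) = 10.705 m/s.

10.7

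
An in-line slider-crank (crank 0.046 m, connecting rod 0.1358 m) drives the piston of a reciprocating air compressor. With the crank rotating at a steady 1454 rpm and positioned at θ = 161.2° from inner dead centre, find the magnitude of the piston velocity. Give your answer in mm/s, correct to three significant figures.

ω = 2π·1454/60 = 152.3 rad/s
For an in-line slider-crank, x = r cosθ + √(L² − r² sin²θ), so v = −rω sinθ·[1 + r cosθ/√(L² − r² sin²θ)].
With r = 0.046 m, L = 0.1358 m, θ = 161.2°: √(L² − r² sin²θ) = 0.13499 m.
v = −0.046·152.3·0.32227·[1 + 0.046·-0.94665/0.13499] = -1.529 m/s.
|v| = 1.529 m/s = 1529 mm/s.

1530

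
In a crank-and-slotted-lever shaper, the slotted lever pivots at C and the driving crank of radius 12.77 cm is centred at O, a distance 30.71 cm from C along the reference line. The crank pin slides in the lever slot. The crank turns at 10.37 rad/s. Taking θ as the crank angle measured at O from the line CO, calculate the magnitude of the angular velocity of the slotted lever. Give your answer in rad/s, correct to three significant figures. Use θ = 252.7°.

ω = 10.37 rad/s
Crank pin A relative to C: A = (d + r cosθ, r sinθ); lever angle φ = atan2(r sinθ, d + r cosθ).
Differentiating tanφ: φ̇ = rω(d cosθ + r)/(d² + r² + 2dr cosθ).
d² + r² + 2dr cosθ = |CA|² = 0.0872936 m²;  d cosθ + r = +0.036376 m.
|ω_lever| = |0.1277·10.37·+0.036376| / 0.0872936 = 0.55183 rad/s.

0.552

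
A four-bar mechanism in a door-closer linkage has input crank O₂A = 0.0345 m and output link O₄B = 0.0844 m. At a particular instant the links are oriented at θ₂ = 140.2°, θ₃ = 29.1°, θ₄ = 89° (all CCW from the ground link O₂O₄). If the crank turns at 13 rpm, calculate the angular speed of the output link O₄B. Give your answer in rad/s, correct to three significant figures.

0.600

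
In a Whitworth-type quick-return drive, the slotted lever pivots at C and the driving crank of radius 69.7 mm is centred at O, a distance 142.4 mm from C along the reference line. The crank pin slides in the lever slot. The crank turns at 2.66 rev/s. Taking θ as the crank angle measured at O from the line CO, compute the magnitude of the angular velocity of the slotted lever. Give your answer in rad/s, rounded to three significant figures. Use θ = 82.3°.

3.72

ω = 16.71 rad/s (from 2.66 rev/s).
Crank pin A relative to C: A = (d + r cosθ, r sinθ); lever angle φ = atan2(r sinθ, d + r cosθ).
Differentiating tanφ: φ̇ = rω(d cosθ + r)/(d² + r² + 2dr cosθ).
d² + r² + 2dr cosθ = |CA|² = 0.0277956 m²;  d cosθ + r = +0.08878 m.
|ω_lever| = |0.0697·16.71·+0.08878| / 0.0277956 = 3.7208 rad/s.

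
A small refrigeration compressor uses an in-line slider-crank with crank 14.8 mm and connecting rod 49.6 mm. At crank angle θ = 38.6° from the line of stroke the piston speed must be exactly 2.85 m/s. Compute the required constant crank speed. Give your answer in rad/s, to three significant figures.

249

For an in-line slider-crank, |v_piston| = rω|sinθ|·[1 + r cosθ/√(L² − r² sin²θ)].
With r = 0.0148 m, L = 0.0496 m, θ = 38.6°: the bracketed kinematic factor |dx/dθ| = 0.011425 m.
ω = v/|dx/dθ| = 2.85/0.011425 = 249.45 rad/s.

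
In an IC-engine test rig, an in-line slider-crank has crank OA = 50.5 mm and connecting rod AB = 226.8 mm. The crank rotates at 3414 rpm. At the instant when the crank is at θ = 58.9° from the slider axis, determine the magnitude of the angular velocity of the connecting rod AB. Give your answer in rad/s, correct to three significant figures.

ω = 357.5 rad/s (converted from 3414 rpm).
The rod makes angle φ with the slider axis where L sinφ = r sinθ; differentiating, L cosφ·φ̇ = r ω cosθ.
L cosφ = √(L² − r² sin²θ) = 0.22264 m.
|ω_rod| = r ω |cosθ| / √(L² − r² sin²θ) = 0.0505·357.5·0.51653/0.22264 = 41.887 rad/s.

41.9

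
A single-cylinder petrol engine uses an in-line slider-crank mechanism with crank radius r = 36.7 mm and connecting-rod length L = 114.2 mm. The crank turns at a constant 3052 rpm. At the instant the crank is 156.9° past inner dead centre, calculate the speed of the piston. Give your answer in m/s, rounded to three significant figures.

3.23

ω = 2π·3052/60 = 319.6 rad/s
For an in-line slider-crank, x = r cosθ + √(L² − r² sin²θ), so v = −rω sinθ·[1 + r cosθ/√(L² − r² sin²θ)].
With r = 0.0367 m, L = 0.1142 m, θ = 156.9°: √(L² − r² sin²θ) = 0.11329 m.
v = −0.0367·319.6·0.39234·[1 + 0.0367·-0.91982/0.11329] = -3.2306 m/s.
|v| = 3.2306 m/s.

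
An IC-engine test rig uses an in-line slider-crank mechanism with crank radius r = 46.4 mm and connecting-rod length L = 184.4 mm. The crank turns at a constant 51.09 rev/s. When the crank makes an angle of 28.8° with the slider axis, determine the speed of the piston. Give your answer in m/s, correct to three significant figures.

ω = 2π·51.1 = 321 rad/s
For an in-line slider-crank, x = r cosθ + √(L² − r² sin²θ), so v = −rω sinθ·[1 + r cosθ/√(L² − r² sin²θ)].
With r = 0.0464 m, L = 0.1844 m, θ = 28.8°: √(L² − r² sin²θ) = 0.18304 m.
v = −0.0464·321·0.48175·[1 + 0.0464·0.87631/0.18304] = -8.7696 m/s.
|v| = 8.7696 m/s.

8.77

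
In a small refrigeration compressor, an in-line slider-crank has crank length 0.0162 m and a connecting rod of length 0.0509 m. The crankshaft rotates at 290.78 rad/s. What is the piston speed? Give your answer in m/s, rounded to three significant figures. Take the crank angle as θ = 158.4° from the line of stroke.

1.22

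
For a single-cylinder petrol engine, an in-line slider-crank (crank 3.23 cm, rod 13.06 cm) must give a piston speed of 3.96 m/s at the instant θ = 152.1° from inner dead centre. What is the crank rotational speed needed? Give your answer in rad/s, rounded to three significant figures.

For an in-line slider-crank, |v_piston| = rω|sinθ|·[1 + r cosθ/√(L² − r² sin²θ)].
With r = 0.0323 m, L = 0.1306 m, θ = 152.1°: the bracketed kinematic factor |dx/dθ| = 0.011788 m.
ω = v/|dx/dθ| = 3.96/0.011788 = 335.93 rad/s.

336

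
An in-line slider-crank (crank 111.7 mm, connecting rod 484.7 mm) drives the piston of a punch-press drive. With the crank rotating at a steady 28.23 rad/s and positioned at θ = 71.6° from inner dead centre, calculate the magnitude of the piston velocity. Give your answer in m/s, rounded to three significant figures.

3.22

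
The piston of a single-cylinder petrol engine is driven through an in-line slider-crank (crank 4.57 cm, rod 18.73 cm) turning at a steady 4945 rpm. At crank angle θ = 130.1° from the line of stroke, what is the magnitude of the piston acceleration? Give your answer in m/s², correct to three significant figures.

ω = 2π·4945/60 = 517.8 rad/s
x(θ) = r cosθ + √(L² − r² sin²θ); with ω constant, a = ω²·d²x/dθ².
d²x/dθ² = −r cosθ − r²(cos2θ)/√u − r⁴ sin²2θ/(4u^{3/2}),  u = L² − r² sin²θ = 0.0338593 m².
Substituting r = 0.0457 m, L = 0.1873 m, θ = 130.1°: d²x/dθ² = +0.031198 m.
a = ω²·d²x/dθ² = (517.8)²·(+0.031198) = +8366.1 m/s²;  |a| = 8366.1 m/s².

8370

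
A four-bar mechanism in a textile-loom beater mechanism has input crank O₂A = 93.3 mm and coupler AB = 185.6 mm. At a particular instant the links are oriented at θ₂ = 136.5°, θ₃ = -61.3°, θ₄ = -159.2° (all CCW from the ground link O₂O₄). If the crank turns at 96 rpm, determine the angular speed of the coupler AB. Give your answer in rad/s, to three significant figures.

ω₂ = 10.05 rad/s (from 96 rpm).
Differentiating the loop-closure r₂e^{iθ₂}+r₃e^{iθ₃}=r₁+r₄e^{iθ₄} gives r₂ω₂e^{iθ₂}+r₃ω₃e^{iθ₃}=r₄ω₄e^{iθ₄}.
Eliminating the other unknown: ω₃ = r₂ω₂ sin(θ₄−θ₂) / [r₃ sin(θ₃−θ₄)].
Numerator sine = +0.90108; denominator sine = +0.99051.
Result = 0.0933·10.05·(+0.90108) / (0.1856·(+0.99051)) = +4.5973 rad/s; magnitude 4.5973 rad/s.

4.60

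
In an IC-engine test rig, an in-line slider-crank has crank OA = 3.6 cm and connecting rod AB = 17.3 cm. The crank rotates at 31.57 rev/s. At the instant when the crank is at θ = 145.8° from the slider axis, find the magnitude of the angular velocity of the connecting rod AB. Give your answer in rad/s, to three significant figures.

34.4

ω = 198.4 rad/s (converted from 31.57 rev/s).
The rod makes angle φ with the slider axis where L sinφ = r sinθ; differentiating, L cosφ·φ̇ = r ω cosθ.
L cosφ = √(L² − r² sin²θ) = 0.17181 m.
|ω_rod| = r ω |cosθ| / √(L² − r² sin²θ) = 0.036·198.4·0.82708/0.17181 = 34.376 rad/s.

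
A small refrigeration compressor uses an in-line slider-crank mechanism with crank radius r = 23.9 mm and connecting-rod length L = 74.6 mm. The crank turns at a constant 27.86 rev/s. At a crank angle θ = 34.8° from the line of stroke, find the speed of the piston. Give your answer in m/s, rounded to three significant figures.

ω = 2π·27.9 = 175 rad/s
For an in-line slider-crank, x = r cosθ + √(L² − r² sin²θ), so v = −rω sinθ·[1 + r cosθ/√(L² − r² sin²θ)].
With r = 0.0239 m, L = 0.0746 m, θ = 34.8°: √(L² − r² sin²θ) = 0.073342 m.
v = −0.0239·175·0.57071·[1 + 0.0239·0.82115/0.073342] = -3.0266 m/s.
|v| = 3.0266 m/s.

3.03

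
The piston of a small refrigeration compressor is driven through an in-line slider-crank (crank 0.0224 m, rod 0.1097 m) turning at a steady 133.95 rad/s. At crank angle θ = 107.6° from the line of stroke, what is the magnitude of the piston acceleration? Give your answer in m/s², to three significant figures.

ω = 133.9 rad/s
x(θ) = r cosθ + √(L² − r² sin²θ); with ω constant, a = ω²·d²x/dθ².
d²x/dθ² = −r cosθ − r²(cos2θ)/√u − r⁴ sin²2θ/(4u^{3/2}),  u = L² − r² sin²θ = 0.0115782 m².
Substituting r = 0.0224 m, L = 0.1097 m, θ = 107.6°: d²x/dθ² = +0.010567 m.
a = ω²·d²x/dθ² = (133.9)²·(+0.010567) = +189.59 m/s²;  |a| = 189.59 m/s².

190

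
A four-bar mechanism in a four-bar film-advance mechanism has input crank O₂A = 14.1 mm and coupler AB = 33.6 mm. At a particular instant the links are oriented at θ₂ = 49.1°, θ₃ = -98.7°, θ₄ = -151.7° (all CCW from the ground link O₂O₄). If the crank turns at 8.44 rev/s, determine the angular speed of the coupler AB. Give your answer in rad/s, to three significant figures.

ω₂ = 53.03 rad/s (from 8.44 rev/s).
Differentiating the loop-closure r₂e^{iθ₂}+r₃e^{iθ₃}=r₁+r₄e^{iθ₄} gives r₂ω₂e^{iθ₂}+r₃ω₃e^{iθ₃}=r₄ω₄e^{iθ₄}.
Eliminating the other unknown: ω₃ = r₂ω₂ sin(θ₄−θ₂) / [r₃ sin(θ₃−θ₄)].
Numerator sine = +0.35511; denominator sine = +0.79864.
Result = 0.0141·53.03·(+0.35511) / (0.0336·(+0.79864)) = +9.8949 rad/s; magnitude 9.8949 rad/s.

9.89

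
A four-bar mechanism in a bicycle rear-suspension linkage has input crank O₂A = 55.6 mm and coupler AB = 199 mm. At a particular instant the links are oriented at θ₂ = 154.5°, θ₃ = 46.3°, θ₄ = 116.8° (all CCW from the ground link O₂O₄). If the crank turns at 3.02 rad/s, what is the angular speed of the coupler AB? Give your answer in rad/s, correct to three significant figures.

ω₂ = 3.02 rad/s
Differentiating the loop-closure r₂e^{iθ₂}+r₃e^{iθ₃}=r₁+r₄e^{iθ₄} gives r₂ω₂e^{iθ₂}+r₃ω₃e^{iθ₃}=r₄ω₄e^{iθ₄}.
Eliminating the other unknown: ω₃ = r₂ω₂ sin(θ₄−θ₂) / [r₃ sin(θ₃−θ₄)].
Numerator sine = -0.61153; denominator sine = -0.94264.
Result = 0.0556·3.02·(-0.61153) / (0.199·(-0.94264)) = +0.54739 rad/s; magnitude 0.54739 rad/s.

0.547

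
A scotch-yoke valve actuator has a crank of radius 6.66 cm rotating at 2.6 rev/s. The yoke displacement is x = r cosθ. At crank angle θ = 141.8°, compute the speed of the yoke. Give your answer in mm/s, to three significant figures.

673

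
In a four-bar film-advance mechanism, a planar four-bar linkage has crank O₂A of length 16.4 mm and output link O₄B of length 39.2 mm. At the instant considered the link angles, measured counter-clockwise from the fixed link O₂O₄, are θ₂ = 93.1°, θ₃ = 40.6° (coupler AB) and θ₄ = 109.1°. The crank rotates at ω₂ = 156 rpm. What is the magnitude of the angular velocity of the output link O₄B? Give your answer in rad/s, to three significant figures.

5.83

ω₂ = 16.34 rad/s (from 156 rpm).
Differentiating the loop-closure r₂e^{iθ₂}+r₃e^{iθ₃}=r₁+r₄e^{iθ₄} gives r₂ω₂e^{iθ₂}+r₃ω₃e^{iθ₃}=r₄ω₄e^{iθ₄}.
Eliminating the other unknown: ω₄ = r₂ω₂ sin(θ₂−θ₃) / [r₄ sin(θ₄−θ₃)].
Numerator sine = +0.79335; denominator sine = +0.93042.
Result = 0.0164·16.34·(+0.79335) / (0.0392·(+0.93042)) = +5.8277 rad/s; magnitude 5.8277 rad/s.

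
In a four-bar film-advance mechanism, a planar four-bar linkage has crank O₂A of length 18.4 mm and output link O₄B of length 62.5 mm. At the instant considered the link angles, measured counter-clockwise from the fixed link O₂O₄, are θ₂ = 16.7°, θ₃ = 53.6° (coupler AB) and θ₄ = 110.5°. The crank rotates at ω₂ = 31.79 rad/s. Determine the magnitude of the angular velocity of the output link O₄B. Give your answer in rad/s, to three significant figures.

ω₂ = 31.79 rad/s
Differentiating the loop-closure r₂e^{iθ₂}+r₃e^{iθ₃}=r₁+r₄e^{iθ₄} gives r₂ω₂e^{iθ₂}+r₃ω₃e^{iθ₃}=r₄ω₄e^{iθ₄}.
Eliminating the other unknown: ω₄ = r₂ω₂ sin(θ₂−θ₃) / [r₄ sin(θ₄−θ₃)].
Numerator sine = -0.60042; denominator sine = +0.83772.
Result = 0.0184·31.79·(-0.60042) / (0.0625·(+0.83772)) = -6.7079 rad/s; magnitude 6.7079 rad/s.

6.71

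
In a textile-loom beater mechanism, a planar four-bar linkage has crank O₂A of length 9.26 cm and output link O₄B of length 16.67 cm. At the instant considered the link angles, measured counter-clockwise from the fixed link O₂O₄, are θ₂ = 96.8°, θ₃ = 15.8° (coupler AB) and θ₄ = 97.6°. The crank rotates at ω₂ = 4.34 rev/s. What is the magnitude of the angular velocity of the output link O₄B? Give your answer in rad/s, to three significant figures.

ω₂ = 27.27 rad/s (from 4.34 rev/s).
Differentiating the loop-closure r₂e^{iθ₂}+r₃e^{iθ₃}=r₁+r₄e^{iθ₄} gives r₂ω₂e^{iθ₂}+r₃ω₃e^{iθ₃}=r₄ω₄e^{iθ₄}.
Eliminating the other unknown: ω₄ = r₂ω₂ sin(θ₂−θ₃) / [r₄ sin(θ₄−θ₃)].
Numerator sine = +0.98769; denominator sine = +0.98978.
Result = 0.0926·27.27·(+0.98769) / (0.1667·(+0.98978)) = +15.116 rad/s; magnitude 15.116 rad/s.

15.1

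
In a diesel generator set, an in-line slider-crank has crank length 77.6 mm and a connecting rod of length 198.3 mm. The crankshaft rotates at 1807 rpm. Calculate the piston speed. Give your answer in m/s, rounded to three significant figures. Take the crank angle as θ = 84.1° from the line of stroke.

ω = 2π·1807/60 = 189.2 rad/s
For an in-line slider-crank, x = r cosθ + √(L² − r² sin²θ), so v = −rω sinθ·[1 + r cosθ/√(L² − r² sin²θ)].
With r = 0.0776 m, L = 0.1983 m, θ = 84.1°: √(L² − r² sin²θ) = 0.18266 m.
v = −0.0776·189.2·0.99470·[1 + 0.0776·0.10279/0.18266] = -15.244 m/s.
|v| = 15.244 m/s.

15.2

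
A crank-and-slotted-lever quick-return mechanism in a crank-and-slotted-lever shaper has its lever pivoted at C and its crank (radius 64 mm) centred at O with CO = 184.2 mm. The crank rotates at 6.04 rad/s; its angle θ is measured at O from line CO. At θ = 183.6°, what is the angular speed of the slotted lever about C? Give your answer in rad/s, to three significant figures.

ω = 6.04 rad/s
Crank pin A relative to C: A = (d + r cosθ, r sinθ); lever angle φ = atan2(r sinθ, d + r cosθ).
Differentiating tanφ: φ̇ = rω(d cosθ + r)/(d² + r² + 2dr cosθ).
d² + r² + 2dr cosθ = |CA|² = 0.0144946 m²;  d cosθ + r = -0.11984 m.
|ω_lever| = |0.064·6.04·-0.11984| / 0.0144946 = 3.196 rad/s.

3.20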